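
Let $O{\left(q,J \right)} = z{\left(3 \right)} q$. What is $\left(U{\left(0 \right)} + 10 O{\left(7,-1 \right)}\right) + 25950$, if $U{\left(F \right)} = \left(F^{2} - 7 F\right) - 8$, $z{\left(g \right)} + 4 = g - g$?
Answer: $25662$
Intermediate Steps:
$z{\left(g \right)} = -4$ ($z{\left(g \right)} = -4 + \left(g - g\right) = -4 + 0 = -4$)
$U{\left(F \right)} = -8 + F^{2} - 7 F$
$O{\left(q,J \right)} = - 4 q$
$\left(U{\left(0 \right)} + 10 O{\left(7,-1 \right)}\right) + 25950 = \left(\left(-8 + 0^{2} - 0\right) + 10 \left(\left(-4\right) 7\right)\right) + 25950 = \left(\left(-8 + 0 + 0\right) + 10 \left(-28\right)\right) + 25950 = \left(-8 - 280\right) + 25950 = -288 + 25950 = 25662$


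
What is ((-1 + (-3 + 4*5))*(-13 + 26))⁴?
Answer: 1871773696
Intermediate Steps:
((-1 + (-3 + 4*5))*(-13 + 26))⁴ = ((-1 + (-3 + 20))*13)⁴ = ((-1 + 17)*13)⁴ = (16*13)⁴ = 208⁴ = 1871773696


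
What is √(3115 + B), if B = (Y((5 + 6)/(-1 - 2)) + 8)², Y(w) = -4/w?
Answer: √386915/11 ≈ 56.548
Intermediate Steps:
B = 10000/121 (B = (-4*(-1 - 2)/(5 + 6) + 8)² = (-4/(11/(-3)) + 8)² = (-4/(11*(-⅓)) + 8)² = (-4/(-11/3) + 8)² = (-4*(-3/11) + 8)² = (12/11 + 8)² = (100/11)² = 10000/121 ≈ 82.645)
√(3115 + B) = √(3115 + 10000/121) = √(386915/121) = √386915/11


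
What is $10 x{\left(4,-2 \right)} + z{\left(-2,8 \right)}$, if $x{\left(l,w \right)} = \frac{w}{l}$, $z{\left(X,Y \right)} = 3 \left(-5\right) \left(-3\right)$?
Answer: $40$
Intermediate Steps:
$z{\left(X,Y \right)} = 45$ ($z{\left(X,Y \right)} = \left(-15\right) \left(-3\right) = 45$)
$10 x{\left(4,-2 \right)} + z{\left(-2,8 \right)} = 10 \left(- \frac{2}{4}\right) + 45 = 10 \left(\left(-2\right) \frac{1}{4}\right) + 45 = 10 \left(- \frac{1}{2}\right) + 45 = -5 + 45 = 40$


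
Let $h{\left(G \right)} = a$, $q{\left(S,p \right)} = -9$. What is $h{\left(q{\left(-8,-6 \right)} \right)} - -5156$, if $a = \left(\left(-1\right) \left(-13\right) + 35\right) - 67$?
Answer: $5137$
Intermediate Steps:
$a = -19$ ($a = \left(13 + 35\right) - 67 = 48 - 67 = -19$)
$h{\left(G \right)} = -19$
$h{\left(q{\left(-8,-6 \right)} \right)} - -5156 = -19 - -5156 = -19 + 5156 = 5137$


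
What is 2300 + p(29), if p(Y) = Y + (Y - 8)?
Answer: 2350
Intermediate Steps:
p(Y) = -8 + 2*Y (p(Y) = Y + (-8 + Y) = -8 + 2*Y)
2300 + p(29) = 2300 + (-8 + 2*29) = 2300 + (-8 + 58) = 2300 + 50 = 2350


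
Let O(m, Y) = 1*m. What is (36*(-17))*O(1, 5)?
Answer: -612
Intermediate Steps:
O(m, Y) = m
(36*(-17))*O(1, 5) = (36*(-17))*1 = -612*1 = -612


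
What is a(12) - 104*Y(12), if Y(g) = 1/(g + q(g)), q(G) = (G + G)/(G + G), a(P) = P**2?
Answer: 136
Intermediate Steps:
q(G) = 1 (q(G) = (2*G)/((2*G)) = (2*G)*(1/(2*G)) = 1)
Y(g) = 1/(1 + g) (Y(g) = 1/(g + 1) = 1/(1 + g))
a(12) - 104*Y(12) = 12**2 - 104/(1 + 12) = 144 - 104/13 = 144 - 104*1/13 = 144 - 8 = 136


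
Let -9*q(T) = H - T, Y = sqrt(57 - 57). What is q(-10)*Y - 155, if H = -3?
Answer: -155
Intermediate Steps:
Y = 0 (Y = sqrt(0) = 0)
q(T) = 1/3 + T/9 (q(T) = -(-3 - T)/9 = 1/3 + T/9)
q(-10)*Y - 155 = (1/3 + (1/9)*(-10))*0 - 155 = (1/3 - 10/9)*0 - 155 = -7/9*0 - 155 = 0 - 155 = -155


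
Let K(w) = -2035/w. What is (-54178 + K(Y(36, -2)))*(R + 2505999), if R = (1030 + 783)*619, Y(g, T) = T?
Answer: -192879371483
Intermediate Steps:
R = 1122247 (R = 1813*619 = 1122247)
(-54178 + K(Y(36, -2)))*(R + 2505999) = (-54178 - 2035/(-2))*(1122247 + 2505999) = (-54178 - 2035*(-1/2))*3628246 = (-54178 + 2035/2)*3628246 = -106321/2*3628246 = -192879371483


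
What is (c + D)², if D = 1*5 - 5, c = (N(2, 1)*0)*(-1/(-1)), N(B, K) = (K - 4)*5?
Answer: 0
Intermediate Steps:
N(B, K) = -20 + 5*K (N(B, K) = (-4 + K)*5 = -20 + 5*K)
c = 0 (c = ((-20 + 5*1)*0)*(-1/(-1)) = ((-20 + 5)*0)*(-1*(-1)) = -15*0*1 = 0*1 = 0)
D = 0 (D = 5 - 5 = 0)
(c + D)² = (0 + 0)² = 0² = 0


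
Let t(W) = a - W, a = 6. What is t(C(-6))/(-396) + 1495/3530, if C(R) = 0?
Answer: 4757/11649 ≈ 0.40836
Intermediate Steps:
t(W) = 6 - W
t(C(-6))/(-396) + 1495/3530 = (6 - 1*0)/(-396) + 1495/3530 = (6 + 0)*(-1/396) + 1495*(1/3530) = 6*(-1/396) + 299/706 = -1/66 + 299/706 = 4757/11649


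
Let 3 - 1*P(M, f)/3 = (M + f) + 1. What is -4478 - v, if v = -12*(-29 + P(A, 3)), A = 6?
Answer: -5078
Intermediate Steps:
P(M, f) = 6 - 3*M - 3*f (P(M, f) = 9 - 3*((M + f) + 1) = 9 - 3*(1 + M + f) = 9 + (-3 - 3*M - 3*f) = 6 - 3*M - 3*f)
v = 600 (v = -12*(-29 + (6 - 3*6 - 3*3)) = -12*(-29 + (6 - 18 - 9)) = -12*(-29 - 21) = -12*(-50) = 600)
-4478 - v = -4478 - 1*600 = -4478 - 600 = -5078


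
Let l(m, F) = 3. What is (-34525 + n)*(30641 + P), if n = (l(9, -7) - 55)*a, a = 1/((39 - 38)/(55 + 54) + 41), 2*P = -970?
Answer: -775674732868/745 ≈ -1.0412e+9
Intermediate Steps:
P = -485 (P = (½)*(-970) = -485)
a = 109/4470 (a = 1/(1/109 + 41) = 1/(4470/109) = 109/4470 ≈ 0.024385)
n = -2834/2235 (n = (3 - 55)*(109/4470) = -52*109/4470 = -2834/2235 ≈ -1.2680)
(-34525 + n)*(30641 + P) = (-34525 - 2834/2235)*(30641 - 485) = -77166209/2235*30156 = -775674732868/745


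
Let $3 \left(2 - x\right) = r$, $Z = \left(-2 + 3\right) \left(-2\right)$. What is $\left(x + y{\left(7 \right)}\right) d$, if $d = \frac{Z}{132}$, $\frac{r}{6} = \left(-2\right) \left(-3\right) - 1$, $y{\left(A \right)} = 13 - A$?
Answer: $\frac{1}{33} \approx 0.030303$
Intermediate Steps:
$Z = -2$ ($Z = 1 \left(-2\right) = -2$)
$r = 30$ ($r = 6 \left(\left(-2\right) \left(-3\right) - 1\right) = 6 \left(6 - 1\right) = 6 \cdot 5 = 30$)
$d = - \frac{1}{66}$ ($d = - \frac{2}{132} = \left(-2\right) \frac{1}{132} = - \frac{1}{66} \approx -0.015152$)
$x = -8$ ($x = 2 - 10 = -8$)
$\left(x + y{\left(7 \right)}\right) d = \left(-8 + \left(13 - 7\right)\right) \left(- \frac{1}{66}\right) = \left(-8 + 6\right) \left(- \frac{1}{66}\right) = \left(-2\right) \left(- \frac{1}{66}\right) = \frac{1}{33}$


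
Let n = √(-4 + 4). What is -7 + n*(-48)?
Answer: -7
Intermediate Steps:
n = 0 (n = √0 = 0)
-7 + n*(-48) = -7 + 0*(-48) = -7 + 0 = -7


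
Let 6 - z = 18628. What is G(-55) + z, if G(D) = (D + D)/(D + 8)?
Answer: -875124/47 ≈ -18620.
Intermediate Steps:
z = -18622 (z = 6 - 1*18628 = 6 - 18628 = -18622)
G(D) = 2*D/(8 + D) (G(D) = (2*D)/(8 + D) = 2*D/(8 + D))
G(-55) + z = 2*(-55)/(8 - 55) - 18622 = 2*(-55)/(-47) - 18622 = 2*(-55)*(-1/47) - 18622 = 110/47 - 18622 = -875124/47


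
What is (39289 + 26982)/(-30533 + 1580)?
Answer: -66271/28953 ≈ -2.2889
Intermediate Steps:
(39289 + 26982)/(-30533 + 1580) = 66271/(-28953) = 66271*(-1/28953) = -66271/28953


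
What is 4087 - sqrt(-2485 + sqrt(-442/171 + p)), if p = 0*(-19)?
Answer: 4087 - sqrt(-8073765 + 57*I*sqrt(8398))/57 ≈ 4087.0 - 49.85*I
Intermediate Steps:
p = 0
4087 - sqrt(-2485 + sqrt(-442/171 + p)) = 4087 - sqrt(-2485 + sqrt(-442/171 + 0)) = 4087 - sqrt(-2485 + sqrt(-442/171)) = 4087 - sqrt(-2485 + I*sqrt(8398)/57)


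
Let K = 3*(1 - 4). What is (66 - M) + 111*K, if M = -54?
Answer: -879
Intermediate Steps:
K = -9 (K = 3*(-3) = -9)
(66 - M) + 111*K = (66 - 1*(-54)) + 111*(-9) = (66 + 54) - 999 = 120 - 999 = -879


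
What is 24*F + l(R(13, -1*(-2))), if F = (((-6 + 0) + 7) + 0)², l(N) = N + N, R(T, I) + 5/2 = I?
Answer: 23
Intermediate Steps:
R(T, I) = -5/2 + I
l(N) = 2*N
F = 1 (F = ((-6 + 7) + 0)² = (1 + 0)² = 1² = 1)
24*F + l(R(13, -1*(-2))) = 24*1 + 2*(-5/2 - 1*(-2)) = 24 + 2*(-5/2 + 2) = 24 + 2*(-½) = 24 - 1 = 23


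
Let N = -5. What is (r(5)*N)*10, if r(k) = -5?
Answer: 250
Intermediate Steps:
(r(5)*N)*10 = -5*(-5)*10 = 25*10 = 250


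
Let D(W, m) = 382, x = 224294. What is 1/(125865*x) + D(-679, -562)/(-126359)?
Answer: -10784151840061/3567211147447290 ≈ -0.0030231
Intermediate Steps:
1/(125865*x) + D(-679, -562)/(-126359) = 1/(125865*224294) + 382/(-126359) = (1/125865)*(1/224294) + 382*(-1/126359) = 1/28230764310 - 382/126359 = -10784151840061/3567211147447290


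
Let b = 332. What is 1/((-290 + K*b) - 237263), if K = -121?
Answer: -1/277725 ≈ -3.6007e-6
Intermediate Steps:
1/((-290 + K*b) - 237263) = 1/((-290 - 121*332) - 237263) = 1/((-290 - 40172) - 237263) = 1/(-40462 - 237263) = 1/(-277725) = -1/277725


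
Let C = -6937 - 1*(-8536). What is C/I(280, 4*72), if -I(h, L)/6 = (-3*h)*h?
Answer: 533/470400 ≈ 0.0011331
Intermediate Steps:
C = 1599 (C = -6937 + 8536 = 1599)
I(h, L) = 18*h**2 (I(h, L) = -6*(-3*h)*h = -(-18)*h**2 = 18*h**2)
C/I(280, 4*72) = 1599/((18*280**2)) = 1599/((18*78400)) = 1599/1411200 = 1599*(1/1411200) = 533/470400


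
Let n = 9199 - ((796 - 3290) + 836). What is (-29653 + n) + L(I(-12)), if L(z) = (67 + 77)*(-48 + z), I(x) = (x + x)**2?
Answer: 57236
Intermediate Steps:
I(x) = 4*x**2 (I(x) = (2*x)**2 = 4*x**2)
L(z) = -6912 + 144*z (L(z) = 144*(-48 + z) = -6912 + 144*z)
n = 10857 (n = 9199 - (-2494 + 836) = 9199 - 1*(-1658) = 9199 + 1658 = 10857)
(-29653 + n) + L(I(-12)) = (-29653 + 10857) + (-6912 + 144*(4*(-12)**2)) = -18796 + (-6912 + 144*(4*144)) = -18796 + (-6912 + 144*576) = -18796 + (-6912 + 82944) = -18796 + 76032 = 57236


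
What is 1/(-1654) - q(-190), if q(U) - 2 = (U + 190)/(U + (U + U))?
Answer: -3309/1654 ≈ -2.0006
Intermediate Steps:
q(U) = 2 + (190 + U)/(3*U) (q(U) = 2 + (U + 190)/(U + (U + U)) = 2 + (190 + U)/(U + 2*U) = 2 + (190 + U)/((3*U)) = 2 + (190 + U)*(1/(3*U)) = 2 + (190 + U)/(3*U))
1/(-1654) - q(-190) = 1/(-1654) - (190 + 7*(-190))/(3*(-190)) = -1/1654 - (-1)*(190 - 1330)/(3*190) = -1/1654 - (-1)*(-1140)/(3*190) = -1/1654 - 1*2 = -1/1654 - 2 = -3309/1654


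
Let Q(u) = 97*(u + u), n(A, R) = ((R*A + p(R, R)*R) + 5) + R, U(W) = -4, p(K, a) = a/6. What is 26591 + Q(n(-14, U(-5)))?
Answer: 114499/3 ≈ 38166.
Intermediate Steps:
p(K, a) = a/6 (p(K, a) = a*(1/6) = a/6)
n(A, R) = 5 + R + R**2/6 + A*R (n(A, R) = ((R*A + (R/6)*R) + 5) + R = ((A*R + R**2/6) + 5) + R = ((R**2/6 + A*R) + 5) + R = (5 + R**2/6 + A*R) + R = 5 + R + R**2/6 + A*R)
Q(u) = 194*u (Q(u) = 97*(2*u) = 194*u)
26591 + Q(n(-14, U(-5))) = 26591 + 194*(5 - 4 + (1/6)*(-4)**2 - 14*(-4)) = 26591 + 194*(5 - 4 + (1/6)*16 + 56) = 26591 + 194*(5 - 4 + 8/3 + 56) = 26591 + 194*(179/3) = 26591 + 34726/3 = 114499/3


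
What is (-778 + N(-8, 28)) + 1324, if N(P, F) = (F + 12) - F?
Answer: 558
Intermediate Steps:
N(P, F) = 12 (N(P, F) = (12 + F) - F = 12)
(-778 + N(-8, 28)) + 1324 = (-778 + 12) + 1324 = -766 + 1324 = 558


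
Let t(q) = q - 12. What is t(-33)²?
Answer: 2025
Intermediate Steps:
t(q) = -12 + q
t(-33)² = (-12 - 33)² = (-45)² = 2025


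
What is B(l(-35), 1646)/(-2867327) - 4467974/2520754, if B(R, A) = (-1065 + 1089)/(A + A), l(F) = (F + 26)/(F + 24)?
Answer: -5271785140344689/2974250400875617 ≈ -1.7725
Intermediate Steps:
l(F) = (26 + F)/(24 + F)
B(R, A) = 12/A (B(R, A) = 24/((2*A)) = 24*(1/(2*A)) = 12/A)
B(l(-35), 1646)/(-2867327) - 4467974/2520754 = (12/1646)/(-2867327) - 4467974/2520754 = (12*(1/1646))*(-1/2867327) - 4467974*1/2520754 = (6/823)*(-1/2867327) - 2233987/1260377 = -6/2359810121 - 2233987/1260377 = -5271785140344689/2974250400875617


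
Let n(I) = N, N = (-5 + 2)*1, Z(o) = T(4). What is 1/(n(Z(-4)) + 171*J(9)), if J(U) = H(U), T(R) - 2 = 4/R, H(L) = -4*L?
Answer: -1/6159 ≈ -0.00016236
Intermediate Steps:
T(R) = 2 + 4/R
J(U) = -4*U
Z(o) = 3 (Z(o) = 2 + 4/4 = 2 + 4*(1/4) = 2 + 1 = 3)
N = -3 (N = -3*1 = -3)
n(I) = -3
1/(n(Z(-4)) + 171*J(9)) = 1/(-3 + 171*(-4*9)) = 1/(-3 + 171*(-36)) = 1/(-3 - 6156) = 1/(-6159) = -1/6159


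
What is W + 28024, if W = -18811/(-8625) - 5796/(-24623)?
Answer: 5952064634753/212373375 ≈ 28026.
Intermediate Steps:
W = 513173753/212373375 (W = -18811*(-1/8625) - 5796*(-1/24623) = 18811/8625 + 5796/24623 = 513173753/212373375 ≈ 2.4164)
W + 28024 = 513173753/212373375 + 28024 = 5952064634753/212373375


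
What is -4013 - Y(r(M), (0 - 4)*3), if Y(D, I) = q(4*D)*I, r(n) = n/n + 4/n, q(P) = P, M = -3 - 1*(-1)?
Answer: -4061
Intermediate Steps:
M = -2 (M = -3 + 1 = -2)
r(n) = 1 + 4/n
Y(D, I) = 4*D*I (Y(D, I) = (4*D)*I = 4*D*I)
-4013 - Y(r(M), (0 - 4)*3) = -4013 - 4*(4 - 2)/(-2)*(0 - 4)*3 = -4013 - 4*(-1/2*2)*(-4*3) = -4013 - 4*(-1)*(-12) = -4013 - 1*48 = -4013 - 48 = -4061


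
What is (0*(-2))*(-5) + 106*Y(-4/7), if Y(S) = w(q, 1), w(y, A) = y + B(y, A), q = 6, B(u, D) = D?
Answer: 742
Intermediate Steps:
w(y, A) = A + y (w(y, A) = y + A = A + y)
Y(S) = 7 (Y(S) = 1 + 6 = 7)
(0*(-2))*(-5) + 106*Y(-4/7) = (0*(-2))*(-5) + 106*7 = 0*(-5) + 742 = 0 + 742 = 742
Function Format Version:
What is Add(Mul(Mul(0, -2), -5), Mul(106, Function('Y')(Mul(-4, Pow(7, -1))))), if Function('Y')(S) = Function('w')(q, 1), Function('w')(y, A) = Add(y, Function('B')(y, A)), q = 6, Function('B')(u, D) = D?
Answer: 742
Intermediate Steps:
Function('w')(y, A) = Add(A, y) (Function('w')(y, A) = Add(y, A) = Add(A, y))
Function('Y')(S) = 7 (Function('Y')(S) = Add(1, 6) = 7)
Add(Mul(Mul(0, -2), -5), Mul(106, Function('Y')(Mul(-4, Pow(7, -1))))) = Add(Mul(Mul(0, -2), -5), Mul(106, 7)) = Add(Mul(0, -5), 742) = Add(0, 742) = 742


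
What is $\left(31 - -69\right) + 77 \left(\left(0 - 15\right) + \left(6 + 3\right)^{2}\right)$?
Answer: $5182$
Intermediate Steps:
$\left(31 - -69\right) + 77 \left(\left(0 - 15\right) + \left(6 + 3\right)^{2}\right) = \left(31 + 69\right) + 77 \left(-15 + 9^{2}\right) = 100 + 77 \left(-15 + 81\right) = 100 + 77 \cdot 66 = 100 + 5082 = 5182$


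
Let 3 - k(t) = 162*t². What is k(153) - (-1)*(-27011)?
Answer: -3819266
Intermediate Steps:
k(t) = 3 - 162*t²
k(153) - (-1)*(-27011) = (3 - 162*153²) - (-1)*(-27011) = (3 - 162*23409) - 1*27011 = (3 - 3792258) - 27011 = -3792255 - 27011 = -3819266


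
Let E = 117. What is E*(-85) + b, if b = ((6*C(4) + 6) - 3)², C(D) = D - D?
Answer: -9936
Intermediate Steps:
C(D) = 0
b = 9 (b = ((6*0 + 6) - 3)² = ((0 + 6) - 3)² = (6 - 3)² = 3² = 9)
E*(-85) + b = 117*(-85) + 9 = -9945 + 9 = -9936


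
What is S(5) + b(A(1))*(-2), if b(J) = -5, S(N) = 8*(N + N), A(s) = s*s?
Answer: 90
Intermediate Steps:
A(s) = s**2
S(N) = 16*N (S(N) = 8*(2*N) = 16*N)
S(5) + b(A(1))*(-2) = 16*5 - 5*(-2) = 80 + 10 = 90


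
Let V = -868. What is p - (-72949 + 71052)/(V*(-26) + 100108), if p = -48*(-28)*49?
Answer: 8078952553/122676 ≈ 65856.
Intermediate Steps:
p = 65856 (p = 1344*49 = 65856)
p - (-72949 + 71052)/(V*(-26) + 100108) = 65856 - (-72949 + 71052)/(-868*(-26) + 100108) = 65856 - (-1897)/(22568 + 100108) = 65856 - (-1897)/122676 = 65856 - 1*(-1897/122676) = 65856 + 1897/122676 = 8078952553/122676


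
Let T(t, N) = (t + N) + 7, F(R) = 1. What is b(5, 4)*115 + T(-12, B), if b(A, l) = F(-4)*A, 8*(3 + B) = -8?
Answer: 566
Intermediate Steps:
B = -4 (B = -3 + (⅛)*(-8) = -3 - 1 = -4)
T(t, N) = 7 + N + t (T(t, N) = (N + t) + 7 = 7 + N + t)
b(A, l) = A (b(A, l) = 1*A = A)
b(5, 4)*115 + T(-12, B) = 5*115 + (7 - 4 - 12) = 575 - 9 = 566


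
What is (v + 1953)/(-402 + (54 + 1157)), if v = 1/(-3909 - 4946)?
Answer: 17293814/7163695 ≈ 2.4141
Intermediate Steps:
v = -1/8855 (v = 1/(-8855) = -1/8855 ≈ -0.00011293)
(v + 1953)/(-402 + (54 + 1157)) = (-1/8855 + 1953)/(-402 + (54 + 1157)) = 17293814/(8855*(-402 + 1211)) = (17293814/8855)/809 = (17293814/8855)*(1/809) = 17293814/7163695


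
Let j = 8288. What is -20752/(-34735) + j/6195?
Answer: 11898352/6148095 ≈ 1.9353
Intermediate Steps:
-20752/(-34735) + j/6195 = -20752/(-34735) + 8288/6195 = -20752*(-1/34735) + 8288*(1/6195) = 20752/34735 + 1184/885 = 11898352/6148095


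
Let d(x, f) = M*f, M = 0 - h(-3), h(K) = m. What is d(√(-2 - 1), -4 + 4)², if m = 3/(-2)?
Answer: 0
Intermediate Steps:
m = -3/2 (m = 3*(-½) = -3/2 ≈ -1.5000)
h(K) = -3/2
M = 3/2 (M = 0 - 1*(-3/2) = 0 + 3/2 = 3/2 ≈ 1.5000)
d(x, f) = 3*f/2
d(√(-2 - 1), -4 + 4)² = (3*(-4 + 4)/2)² = ((3/2)*0)² = 0² = 0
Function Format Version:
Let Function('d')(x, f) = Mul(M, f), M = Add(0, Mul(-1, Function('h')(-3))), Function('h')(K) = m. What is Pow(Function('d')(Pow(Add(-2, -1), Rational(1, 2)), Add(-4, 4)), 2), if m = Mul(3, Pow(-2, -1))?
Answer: 0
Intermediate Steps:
m = Rational(-3, 2) (m = Mul(3, Rational(-1, 2)) = Rational(-3, 2) ≈ -1.5000)
Function('h')(K) = Rational(-3, 2)
M = Rational(3, 2) (M = Add(0, Mul(-1, Rational(-3, 2))) = Add(0, Rational(3, 2)) = Rational(3, 2) ≈ 1.5000)
Function('d')(x, f) = Mul(Rational(3, 2), f)
Pow(Function('d')(Pow(Add(-2, -1), Rational(1, 2)), Add(-4, 4)), 2) = Pow(Mul(Rational(3, 2), Add(-4, 4)), 2) = Pow(Mul(Rational(3, 2), 0), 2) = Pow(0, 2) = 0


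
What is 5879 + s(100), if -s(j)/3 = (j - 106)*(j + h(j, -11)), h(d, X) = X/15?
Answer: 38329/5 ≈ 7665.8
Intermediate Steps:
h(d, X) = X/15 (h(d, X) = X*(1/15) = X/15)
s(j) = -3*(-106 + j)*(-11/15 + j) (s(j) = -3*(j - 106)*(j + (1/15)*(-11)) = -3*(-106 + j)*(j - 11/15) = -3*(-106 + j)*(-11/15 + j))
5879 + s(100) = 5879 + (-1166/5 - 3*100**2 + (1601/5)*100) = 5879 + (-1166/5 - 3*10000 + 32020) = 5879 + (-1166/5 - 30000 + 32020) = 5879 + 8934/5 = 38329/5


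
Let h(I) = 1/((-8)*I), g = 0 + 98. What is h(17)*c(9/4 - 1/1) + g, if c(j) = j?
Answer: 53307/544 ≈ 97.991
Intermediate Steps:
g = 98
h(I) = -1/(8*I)
h(17)*c(9/4 - 1/1) + g = (-⅛/17)*(9/4 - 1/1) + 98 = (-⅛*1/17)*(9*(¼) - 1*1) + 98 = -(9/4 - 1)/136 + 98 = -1/136*5/4 + 98 = -5/544 + 98 = 53307/544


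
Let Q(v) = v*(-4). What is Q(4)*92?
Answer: -1472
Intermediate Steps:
Q(v) = -4*v
Q(4)*92 = -4*4*92 = -16*92 = -1472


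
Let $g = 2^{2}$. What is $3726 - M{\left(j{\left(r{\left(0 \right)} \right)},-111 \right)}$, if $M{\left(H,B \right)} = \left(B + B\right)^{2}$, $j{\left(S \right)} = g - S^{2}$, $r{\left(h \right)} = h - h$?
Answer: $-45558$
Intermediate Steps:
$g = 4$
$r{\left(h \right)} = 0$
$j{\left(S \right)} = 4 - S^{2}$
$M{\left(H,B \right)} = 4 B^{2}$ ($M{\left(H,B \right)} = \left(2 B\right)^{2} = 4 B^{2}$)
$3726 - M{\left(j{\left(r{\left(0 \right)} \right)},-111 \right)} = 3726 - 4 \left(-111\right)^{2} = 3726 - 4 \cdot 12321 = 3726 - 49284 = -45558$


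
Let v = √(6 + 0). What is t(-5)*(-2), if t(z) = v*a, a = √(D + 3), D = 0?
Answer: -6*√2 ≈ -8.4853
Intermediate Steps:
v = √6 ≈ 2.4495
a = √3 (a = √(0 + 3) = √3 ≈ 1.7320)
t(z) = 3*√2 (t(z) = √6*√3 = 3*√2)
t(-5)*(-2) = (3*√2)*(-2) = -6*√2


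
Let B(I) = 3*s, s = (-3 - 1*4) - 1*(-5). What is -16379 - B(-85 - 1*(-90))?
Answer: -16373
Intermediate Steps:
s = -2 (s = (-3 - 4) + 5 = -7 + 5 = -2)
B(I) = -6 (B(I) = 3*(-2) = -6)
-16379 - B(-85 - 1*(-90)) = -16379 - 1*(-6) = -16379 + 6 = -16373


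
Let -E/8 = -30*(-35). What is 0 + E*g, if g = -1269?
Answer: 10659600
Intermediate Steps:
E = -8400 (E = -(-240)*(-35) = -8*1050 = -8400)
0 + E*g = 0 - 8400*(-1269) = 0 + 10659600 = 10659600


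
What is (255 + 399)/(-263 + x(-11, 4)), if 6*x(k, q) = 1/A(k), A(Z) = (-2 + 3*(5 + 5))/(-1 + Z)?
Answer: -9156/3683 ≈ -2.4860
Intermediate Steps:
A(Z) = 28/(-1 + Z) (A(Z) = (-2 + 3*10)/(-1 + Z) = (-2 + 30)/(-1 + Z) = 28/(-1 + Z))
x(k, q) = -1/168 + k/168 (x(k, q) = 1/(6*((28/(-1 + k)))) = (-1/28 + k/28)/6 = -1/168 + k/168)
(255 + 399)/(-263 + x(-11, 4)) = (255 + 399)/(-263 + (-1/168 + (1/168)*(-11))) = 654/(-263 + (-1/168 - 11/168)) = 654/(-263 - 1/14) = 654/(-3683/14) = 654*(-14/3683) = -9156/3683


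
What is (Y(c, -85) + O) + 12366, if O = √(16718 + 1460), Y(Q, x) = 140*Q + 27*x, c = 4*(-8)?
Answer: 5591 + √18178 ≈ 5725.8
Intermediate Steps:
c = -32
Y(Q, x) = 27*x + 140*Q
O = √18178 ≈ 134.83
(Y(c, -85) + O) + 12366 = ((27*(-85) + 140*(-32)) + √18178) + 12366 = ((-2295 - 4480) + √18178) + 12366 = (-6775 + √18178) + 12366 = 5591 + √18178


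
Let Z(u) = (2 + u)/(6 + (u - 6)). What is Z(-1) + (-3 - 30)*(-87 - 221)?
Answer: 10163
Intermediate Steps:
Z(u) = (2 + u)/u (Z(u) = (2 + u)/(6 + (-6 + u)) = (2 + u)/u)
Z(-1) + (-3 - 30)*(-87 - 221) = (2 - 1)/(-1) + (-3 - 30)*(-87 - 221) = -1*1 - 33*(-308) = -1 + 10164 = 10163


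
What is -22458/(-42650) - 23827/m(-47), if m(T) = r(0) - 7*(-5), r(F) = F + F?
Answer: -101543552/149275 ≈ -680.25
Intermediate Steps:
r(F) = 2*F
m(T) = 35 (m(T) = 2*0 - 7*(-5) = 0 - 1*(-35) = 0 + 35 = 35)
-22458/(-42650) - 23827/m(-47) = -22458/(-42650) - 23827/35 = -22458*(-1/42650) - 23827*1/35 = 11229/21325 - 23827/35 = -101543552/149275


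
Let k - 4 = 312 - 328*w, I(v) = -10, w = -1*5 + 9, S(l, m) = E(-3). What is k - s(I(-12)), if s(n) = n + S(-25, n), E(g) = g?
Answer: -983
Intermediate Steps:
S(l, m) = -3
w = 4 (w = -5 + 9 = 4)
k = -996 (k = 4 + (312 - 328*4) = 4 + (312 - 1312) = 4 - 1000 = -996)
s(n) = -3 + n (s(n) = n - 3 = -3 + n)
k - s(I(-12)) = -996 - (-3 - 10) = -996 - 1*(-13) = -996 + 13 = -983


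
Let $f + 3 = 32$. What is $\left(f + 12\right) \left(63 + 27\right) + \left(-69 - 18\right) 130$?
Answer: $-7620$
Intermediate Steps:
$f = 29$ ($f = -3 + 32 = 29$)
$\left(f + 12\right) \left(63 + 27\right) + \left(-69 - 18\right) 130 = \left(29 + 12\right) \left(63 + 27\right) + \left(-69 - 18\right) 130 = 41 \cdot 90 - 11310 = 3690 - 11310 = -7620$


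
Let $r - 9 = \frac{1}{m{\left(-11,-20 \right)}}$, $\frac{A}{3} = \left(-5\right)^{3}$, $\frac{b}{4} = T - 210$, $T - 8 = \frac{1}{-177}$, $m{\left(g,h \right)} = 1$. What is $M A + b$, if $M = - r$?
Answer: $\frac{520730}{177} \approx 2942.0$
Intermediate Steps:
$T = \frac{1415}{177}$ ($T = 8 + \frac{1}{-177} = 8 - \frac{1}{177} = \frac{1415}{177} \approx 7.9943$)
$b = - \frac{143020}{177}$ ($b = 4 \left(\frac{1415}{177} - 210\right) = 4 \left(- \frac{35755}{177}\right) = - \frac{143020}{177} \approx -808.02$)
$A = -375$ ($A = 3 \left(-5\right)^{3} = 3 \left(-125\right) = -375$)
$r = 10$ ($r = 9 + 1^{-1} = 9 + 1 = 10$)
$M = -10$ ($M = \left(-1\right) 10 = -10$)
$M A + b = \left(-10\right) \left(-375\right) - \frac{143020}{177} = 3750 - \frac{143020}{177} = \frac{520730}{177}$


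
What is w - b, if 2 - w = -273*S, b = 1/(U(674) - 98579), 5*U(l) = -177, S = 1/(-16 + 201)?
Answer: 317046221/91218320 ≈ 3.4757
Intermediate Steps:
S = 1/185 ≈ 0.0054054
U(l) = -177/5 (U(l) = (⅕)*(-177) = -177/5)
b = -5/493072 (b = 1/(-177/5 - 98579) = 1/(-493072/5) = -5/493072 ≈ -1.0141e-5)
w = 643/185 (w = 2 - (-273)/185 = 2 - 1*(-273/185) = 2 + 273/185 = 643/185 ≈ 3.4757)
w - b = 643/185 - 1*(-5/493072) = 643/185 + 5/493072 = 317046221/91218320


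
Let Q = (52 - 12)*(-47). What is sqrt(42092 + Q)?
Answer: 6*sqrt(1117) ≈ 200.53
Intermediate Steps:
Q = -1880 (Q = 40*(-47) = -1880)
sqrt(42092 + Q) = sqrt(42092 - 1880) = sqrt(40212) = 6*sqrt(1117)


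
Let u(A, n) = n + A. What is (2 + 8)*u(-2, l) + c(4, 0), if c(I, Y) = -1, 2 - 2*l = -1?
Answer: -6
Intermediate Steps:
l = 3/2 (l = 1 - ½*(-1) = 1 + ½ = 3/2 ≈ 1.5000)
u(A, n) = A + n
(2 + 8)*u(-2, l) + c(4, 0) = (2 + 8)*(-2 + 3/2) - 1 = 10*(-½) - 1 = -5 - 1 = -6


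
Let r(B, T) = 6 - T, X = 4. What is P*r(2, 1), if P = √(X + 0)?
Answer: 10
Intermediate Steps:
P = 2 (P = √(4 + 0) = √4 = 2)
P*r(2, 1) = 2*(6 - 1*1) = 2*(6 - 1) = 2*5 = 10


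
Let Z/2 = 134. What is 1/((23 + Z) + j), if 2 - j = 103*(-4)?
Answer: 1/705 ≈ 0.0014184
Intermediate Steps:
Z = 268 (Z = 2*134 = 268)
j = 414 (j = 2 - 103*(-4) = 2 - 1*(-412) = 2 + 412 = 414)
1/((23 + Z) + j) = 1/((23 + 268) + 414) = 1/(291 + 414) = 1/705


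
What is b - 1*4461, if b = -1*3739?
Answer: -8200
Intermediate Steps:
b = -3739
b - 1*4461 = -3739 - 1*4461 = -3739 - 4461 = -8200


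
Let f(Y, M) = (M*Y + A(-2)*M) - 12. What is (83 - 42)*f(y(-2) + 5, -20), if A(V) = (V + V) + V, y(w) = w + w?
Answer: 3608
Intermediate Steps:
y(w) = 2*w
A(V) = 3*V (A(V) = 2*V + V = 3*V)
f(Y, M) = -12 - 6*M + M*Y (f(Y, M) = (M*Y + (3*(-2))*M) - 12 = (M*Y - 6*M) - 12 = (-6*M + M*Y) - 12 = -12 - 6*M + M*Y)
(83 - 42)*f(y(-2) + 5, -20) = (83 - 42)*(-12 - 6*(-20) - 20*(2*(-2) + 5)) = 41*(-12 + 120 - 20*(-4 + 5)) = 41*(-12 + 120 - 20*1) = 41*(-12 + 120 - 20) = 41*88 = 3608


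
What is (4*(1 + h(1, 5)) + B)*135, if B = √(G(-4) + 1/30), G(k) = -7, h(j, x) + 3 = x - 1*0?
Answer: 1620 + 9*I*√6270/2 ≈ 1620.0 + 356.33*I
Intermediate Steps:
h(j, x) = -3 + x (h(j, x) = -3 + (x - 1*0) = -3 + (x + 0) = -3 + x)
B = I*√6270/30 (B = √(-7 + 1/30) = √(-209/30) = I*√6270/30 ≈ 2.6394*I)
(4*(1 + h(1, 5)) + B)*135 = (4*(1 + (-3 + 5)) + I*√6270/30)*135 = (4*(1 + 2) + I*√6270/30)*135 = (4*3 + I*√6270/30)*135 = (12 + I*√6270/30)*135 = 1620 + 9*I*√6270/2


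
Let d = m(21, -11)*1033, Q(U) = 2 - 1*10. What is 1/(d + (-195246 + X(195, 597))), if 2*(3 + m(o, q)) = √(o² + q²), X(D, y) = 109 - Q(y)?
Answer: -396456/78288827959 - 1033*√562/78288827959 ≈ -5.3768e-6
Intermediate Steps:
Q(U) = -8 (Q(U) = 2 - 10 = -8)
X(D, y) = 117 (X(D, y) = 109 - 1*(-8) = 109 + 8 = 117)
m(o, q) = -3 + √(o² + q²)/2
d = -3099 + 1033*√562/2 (d = (-3 + √(21² + (-11)²)/2)*1033 = (-3 + √(441 + 121)/2)*1033 = (-3 + √562/2)*1033 = -3099 + 1033*√562/2 ≈ 9145.4)
1/(d + (-195246 + X(195, 597))) = 1/((-3099 + 1033*√562/2) + (-195246 + 117)) = 1/((-3099 + 1033*√562/2) - 195129) = 1/(-198228 + 1033*√562/2)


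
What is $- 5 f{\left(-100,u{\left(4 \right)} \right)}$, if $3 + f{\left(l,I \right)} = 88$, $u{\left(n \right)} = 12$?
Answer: $-425$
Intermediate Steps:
$f{\left(l,I \right)} = 85$ ($f{\left(l,I \right)} = -3 + 88 = 85$)
$- 5 f{\left(-100,u{\left(4 \right)} \right)} = \left(-5\right) 85 = -425$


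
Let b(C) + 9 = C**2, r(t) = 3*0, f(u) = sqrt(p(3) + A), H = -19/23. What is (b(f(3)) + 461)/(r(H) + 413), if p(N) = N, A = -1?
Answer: 454/413 ≈ 1.0993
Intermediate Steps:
H = -19/23 (H = -19*1/23 = -19/23 ≈ -0.82609)
f(u) = sqrt(2) (f(u) = sqrt(3 - 1) = sqrt(2))
r(t) = 0
b(C) = -9 + C**2
(b(f(3)) + 461)/(r(H) + 413) = ((-9 + (sqrt(2))**2) + 461)/(0 + 413) = ((-9 + 2) + 461)/413 = (-7 + 461)*(1/413) = 454*(1/413) = 454/413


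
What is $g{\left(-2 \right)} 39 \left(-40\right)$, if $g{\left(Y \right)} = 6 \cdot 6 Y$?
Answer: $112320$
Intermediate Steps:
$g{\left(Y \right)} = 36 Y$
$g{\left(-2 \right)} 39 \left(-40\right) = 36 \left(-2\right) 39 \left(-40\right) = \left(-72\right) 39 \left(-40\right) = \left(-2808\right) \left(-40\right) = 112320$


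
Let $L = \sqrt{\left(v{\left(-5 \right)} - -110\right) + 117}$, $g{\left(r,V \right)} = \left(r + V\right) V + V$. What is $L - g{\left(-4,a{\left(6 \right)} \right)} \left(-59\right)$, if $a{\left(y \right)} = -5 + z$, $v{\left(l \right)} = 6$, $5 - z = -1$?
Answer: $-118 + \sqrt{233} \approx -102.74$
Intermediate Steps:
$z = 6$ ($z = 5 - -1 = 5 + 1 = 6$)
$a{\left(y \right)} = 1$ ($a{\left(y \right)} = -5 + 6 = 1$)
$g{\left(r,V \right)} = V + V \left(V + r\right)$ ($g{\left(r,V \right)} = \left(V + r\right) V + V = V \left(V + r\right) + V = V + V \left(V + r\right)$)
$L = \sqrt{233}$ ($L = \sqrt{\left(6 - -110\right) + 117} = \sqrt{\left(6 + 110\right) + 117} = \sqrt{116 + 117} = \sqrt{233} \approx 15.264$)
$L - g{\left(-4,a{\left(6 \right)} \right)} \left(-59\right) = \sqrt{233} - 1 \left(1 + 1 - 4\right) \left(-59\right) = \sqrt{233} - 1 \left(-2\right) \left(-59\right) = \sqrt{233} - \left(-2\right) \left(-59\right) = \sqrt{233} - 118 = -118 + \sqrt{233}$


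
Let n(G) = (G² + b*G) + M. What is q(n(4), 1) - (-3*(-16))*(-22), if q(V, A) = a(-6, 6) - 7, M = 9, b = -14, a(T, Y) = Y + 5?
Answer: 1060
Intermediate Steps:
a(T, Y) = 5 + Y
n(G) = 9 + G² - 14*G (n(G) = (G² - 14*G) + 9 = 9 + G² - 14*G)
q(V, A) = 4 (q(V, A) = (5 + 6) - 7 = 11 - 7 = 4)
q(n(4), 1) - (-3*(-16))*(-22) = 4 - (-3*(-16))*(-22) = 4 - 48*(-22) = 4 - 1*(-1056) = 4 + 1056 = 1060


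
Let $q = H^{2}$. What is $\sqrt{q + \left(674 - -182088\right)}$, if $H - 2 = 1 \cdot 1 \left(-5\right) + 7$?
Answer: $\sqrt{182778} \approx 427.53$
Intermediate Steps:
$H = 4$ ($H = 2 + \left(1 \cdot 1 \left(-5\right) + 7\right) = 2 + \left(1 \left(-5\right) + 7\right) = 2 + \left(-5 + 7\right) = 2 + 2 = 4$)
$q = 16$ ($q = 4^{2} = 16$)
$\sqrt{q + \left(674 - -182088\right)} = \sqrt{16 + \left(674 - -182088\right)} = \sqrt{16 + \left(674 + 182088\right)} = \sqrt{16 + 182762} = \sqrt{182778}$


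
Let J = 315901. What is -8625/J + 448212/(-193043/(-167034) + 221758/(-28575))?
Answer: -225270602653031021325/3319584799856449 ≈ -67861.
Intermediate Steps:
-8625/J + 448212/(-193043/(-167034) + 221758/(-28575)) = -8625/315901 + 448212/(-193043/(-167034) + 221758/(-28575)) = -8625*1/315901 + 448212/(-193043*(-1/167034) + 221758*(-1/28575)) = -8625/315901 + 448212/(193043/167034 - 221758/28575) = -8625/315901 + 448212/(-10508307349/1590998850) = -8625/315901 + 448212*(-1590998850/10508307349) = -8625/315901 - 713104776556200/10508307349 = -225270602653031021325/3319584799856449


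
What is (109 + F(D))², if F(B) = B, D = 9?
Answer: 13924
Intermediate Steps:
(109 + F(D))² = (109 + 9)² = 118² = 13924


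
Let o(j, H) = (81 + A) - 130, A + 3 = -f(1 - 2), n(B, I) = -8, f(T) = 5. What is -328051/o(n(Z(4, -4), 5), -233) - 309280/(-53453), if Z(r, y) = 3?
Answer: 17552939063/3046821 ≈ 5761.1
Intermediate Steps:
A = -8 (A = -3 - 1*5 = -3 - 5 = -8)
o(j, H) = -57 (o(j, H) = (81 - 8) - 130 = 73 - 130 = -57)
-328051/o(n(Z(4, -4), 5), -233) - 309280/(-53453) = -328051/(-57) - 309280/(-53453) = -328051*(-1/57) - 309280*(-1/53453) = 328051/57 + 309280/53453 = 17552939063/3046821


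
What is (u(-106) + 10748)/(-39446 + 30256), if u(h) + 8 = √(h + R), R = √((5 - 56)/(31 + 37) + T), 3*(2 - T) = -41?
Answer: -1074/919 - I*√(3816 - 6*√537)/55140 ≈ -1.1687 - 0.0010997*I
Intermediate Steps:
T = 47/3 (T = 2 - ⅓*(-41) = 2 + 41/3 = 47/3 ≈ 15.667)
R = √537/6 (R = √((5 - 56)/(31 + 37) + 47/3) = √(-51/68 + 47/3) = √(-51*1/68 + 47/3) = √(-¾ + 47/3) = √(179/12) = √537/6 ≈ 3.8622)
u(h) = -8 + √(h + √537/6)
(u(-106) + 10748)/(-39446 + 30256) = ((-8 + √(6*√537 + 36*(-106))/6) + 10748)/(-39446 + 30256) = ((-8 + √(6*√537 - 3816)/6) + 10748)/(-9190) = ((-8 + √(-3816 + 6*√537)/6) + 10748)*(-1/9190) = (10740 + √(-3816 + 6*√537)/6)*(-1/9190) = -1074/919 - √(-3816 + 6*√537)/55140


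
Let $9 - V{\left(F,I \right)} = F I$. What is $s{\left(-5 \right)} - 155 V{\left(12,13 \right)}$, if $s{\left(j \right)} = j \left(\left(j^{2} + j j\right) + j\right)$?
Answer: $22560$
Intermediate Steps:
$s{\left(j \right)} = j \left(j + 2 j^{2}\right)$ ($s{\left(j \right)} = j \left(\left(j^{2} + j^{2}\right) + j\right) = j \left(2 j^{2} + j\right) = j \left(j + 2 j^{2}\right)$)
$V{\left(F,I \right)} = 9 - F I$
$s{\left(-5 \right)} - 155 V{\left(12,13 \right)} = \left(-5\right)^{2} \left(1 + 2 \left(-5\right)\right) - 155 \left(9 - 12 \cdot 13\right) = 25 \left(1 - 10\right) - 155 \left(9 - 156\right) = 25 \left(-9\right) - -22785 = -225 + 22785 = 22560$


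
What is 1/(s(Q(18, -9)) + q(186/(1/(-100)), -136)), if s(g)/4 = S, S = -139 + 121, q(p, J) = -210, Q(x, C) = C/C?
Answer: -1/282 ≈ -0.0035461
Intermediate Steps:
Q(x, C) = 1
S = -18
s(g) = -72 (s(g) = 4*(-18) = -72)
1/(s(Q(18, -9)) + q(186/(1/(-100)), -136)) = 1/(-72 - 210) = 1/(-282) = -1/282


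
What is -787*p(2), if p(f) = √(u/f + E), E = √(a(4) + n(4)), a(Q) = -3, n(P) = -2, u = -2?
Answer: -787*√(-1 + I*√5) ≈ -669.99 - 1033.6*I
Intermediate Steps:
E = I*√5 (E = √(-3 - 2) = √(-5) = I*√5 ≈ 2.2361*I)
p(f) = √(-2/f + I*√5)
-787*p(2) = -787*√(-2/2 + I*√5) = -787*√(-2*½ + I*√5) = -787*√(-1 + I*√5)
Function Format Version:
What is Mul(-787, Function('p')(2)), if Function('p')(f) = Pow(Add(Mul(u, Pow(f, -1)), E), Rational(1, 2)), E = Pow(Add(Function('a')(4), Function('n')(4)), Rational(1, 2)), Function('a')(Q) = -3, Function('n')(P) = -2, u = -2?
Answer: Mul(-787, Pow(Add(-1, Mul(I, Pow(5, Rational(1, 2)))), Rational(1, 2))) ≈ Add(-669.99, Mul(-1033.6, I))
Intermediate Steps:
E = Mul(I, Pow(5, Rational(1, 2))) (E = Pow(Add(-3, -2), Rational(1, 2)) = Pow(-5, Rational(1, 2)) = Mul(I, Pow(5, Rational(1, 2))) ≈ Mul(2.2361, I))
Function('p')(f) = Pow(Add(Mul(-2, Pow(f, -1)), Mul(I, Pow(5, Rational(1, 2)))), Rational(1, 2))
Mul(-787, Function('p')(2)) = Mul(-787, Pow(Add(Mul(-2, Pow(2, -1)), Mul(I, Pow(5, Rational(1, 2)))), Rational(1, 2))) = Mul(-787, Pow(Add(Mul(-2, Rational(1, 2)), Mul(I, Pow(5, Rational(1, 2)))), Rational(1, 2))) = Mul(-787, Pow(Add(-1, Mul(I, Pow(5, Rational(1, 2)))), Rational(1, 2)))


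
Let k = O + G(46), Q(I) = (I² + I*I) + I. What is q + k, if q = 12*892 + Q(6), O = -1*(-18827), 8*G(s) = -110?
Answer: 118381/4 ≈ 29595.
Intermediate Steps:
Q(I) = I + 2*I² (Q(I) = (I² + I²) + I = 2*I² + I = I + 2*I²)
G(s) = -55/4 (G(s) = (⅛)*(-110) = -55/4)
O = 18827
k = 75253/4 (k = 18827 - 55/4 = 75253/4 ≈ 18813.)
q = 10782 (q = 12*892 + 6*(1 + 2*6) = 10704 + 6*(1 + 12) = 10704 + 6*13 = 10704 + 78 = 10782)
q + k = 10782 + 75253/4 = 118381/4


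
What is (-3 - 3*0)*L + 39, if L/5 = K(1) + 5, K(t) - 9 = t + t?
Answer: -201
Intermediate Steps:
K(t) = 9 + 2*t (K(t) = 9 + (t + t) = 9 + 2*t)
L = 80 (L = 5*((9 + 2*1) + 5) = 5*((9 + 2) + 5) = 5*(11 + 5) = 5*16 = 80)
(-3 - 3*0)*L + 39 = (-3 - 3*0)*80 + 39 = (-3 + 0)*80 + 39 = -3*80 + 39 = -240 + 39 = -201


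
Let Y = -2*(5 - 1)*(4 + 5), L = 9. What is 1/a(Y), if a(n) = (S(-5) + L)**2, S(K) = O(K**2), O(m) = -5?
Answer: 1/16 ≈ 0.062500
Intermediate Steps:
S(K) = -5
Y = -72 (Y = -8*9 = -2*36 = -72)
a(n) = 16 (a(n) = (-5 + 9)**2 = 4**2 = 16)
1/a(Y) = 1/16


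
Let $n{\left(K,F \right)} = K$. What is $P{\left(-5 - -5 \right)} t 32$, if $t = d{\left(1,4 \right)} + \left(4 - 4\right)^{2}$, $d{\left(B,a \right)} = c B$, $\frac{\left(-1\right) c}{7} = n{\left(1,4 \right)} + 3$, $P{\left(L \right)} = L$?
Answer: $0$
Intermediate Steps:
$c = -28$ ($c = - 7 \left(1 + 3\right) = \left(-7\right) 4 = -28$)
$d{\left(B,a \right)} = - 28 B$
$t = -28$ ($t = \left(-28\right) 1 + \left(4 - 4\right)^{2} = -28 + 0^{2} = -28 + 0 = -28$)
$P{\left(-5 - -5 \right)} t 32 = \left(-5 - -5\right) \left(-28\right) 32 = \left(-5 + 5\right) \left(-28\right) 32 = 0 \left(-28\right) 32 = 0 \cdot 32 = 0$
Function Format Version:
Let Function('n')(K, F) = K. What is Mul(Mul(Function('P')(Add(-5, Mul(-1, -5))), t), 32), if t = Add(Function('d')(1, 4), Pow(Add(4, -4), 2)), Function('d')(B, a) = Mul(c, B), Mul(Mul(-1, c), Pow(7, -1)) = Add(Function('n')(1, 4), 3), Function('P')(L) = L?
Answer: 0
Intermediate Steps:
c = -28 (c = Mul(-7, Add(1, 3)) = Mul(-7, 4) = -28)
Function('d')(B, a) = Mul(-28, B)
t = -28 (t = Add(Mul(-28, 1), Pow(Add(4, -4), 2)) = Add(-28, Pow(0, 2)) = Add(-28, 0) = -28)
Mul(Mul(Function('P')(Add(-5, Mul(-1, -5))), t), 32) = Mul(Mul(Add(-5, Mul(-1, -5)), -28), 32) = Mul(Mul(Add(-5, 5), -28), 32) = Mul(Mul(0, -28), 32) = Mul(0, 32) = 0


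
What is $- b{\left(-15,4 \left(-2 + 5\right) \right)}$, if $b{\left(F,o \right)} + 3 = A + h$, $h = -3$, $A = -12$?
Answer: $18$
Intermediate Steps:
$b{\left(F,o \right)} = -18$ ($b{\left(F,o \right)} = -3 - 15 = -18$)
$- b{\left(-15,4 \left(-2 + 5\right) \right)} = \left(-1\right) \left(-18\right) = 18$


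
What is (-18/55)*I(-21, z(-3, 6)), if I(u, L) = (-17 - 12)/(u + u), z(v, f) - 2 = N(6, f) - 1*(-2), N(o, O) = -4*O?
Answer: -87/385 ≈ -0.22597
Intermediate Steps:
z(v, f) = 4 - 4*f (z(v, f) = 2 + (-4*f - 1*(-2)) = 2 + (-4*f + 2) = 2 + (2 - 4*f) = 4 - 4*f)
I(u, L) = -29/(2*u) (I(u, L) = -29*1/(2*u) = -29/(2*u))
(-18/55)*I(-21, z(-3, 6)) = (-18/55)*(-29/2/(-21)) = (-18*1/55)*(-29/2*(-1/21)) = -18/55*29/42 = -87/385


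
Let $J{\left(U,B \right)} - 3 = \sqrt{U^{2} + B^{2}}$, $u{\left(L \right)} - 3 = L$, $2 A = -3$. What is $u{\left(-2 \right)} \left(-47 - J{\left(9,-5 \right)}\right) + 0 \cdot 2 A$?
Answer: $-50 - \sqrt{106} \approx -60.296$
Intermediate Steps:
$A = - \frac{3}{2}$ ($A = \frac{1}{2} \left(-3\right) = - \frac{3}{2} \approx -1.5$)
$u{\left(L \right)} = 3 + L$
$J{\left(U,B \right)} = 3 + \sqrt{B^{2} + U^{2}}$ ($J{\left(U,B \right)} = 3 + \sqrt{U^{2} + B^{2}} = 3 + \sqrt{B^{2} + U^{2}}$)
$u{\left(-2 \right)} \left(-47 - J{\left(9,-5 \right)}\right) + 0 \cdot 2 A = \left(3 - 2\right) \left(-47 - \left(3 + \sqrt{\left(-5\right)^{2} + 9^{2}}\right)\right) + 0 \cdot 2 \left(- \frac{3}{2}\right) = 1 \left(-47 - \left(3 + \sqrt{25 + 81}\right)\right) + 0 \left(- \frac{3}{2}\right) = 1 \left(-47 - \left(3 + \sqrt{106}\right)\right) + 0 = 1 \left(-50 - \sqrt{106}\right) + 0 = \left(-50 - \sqrt{106}\right) + 0 = -50 - \sqrt{106}$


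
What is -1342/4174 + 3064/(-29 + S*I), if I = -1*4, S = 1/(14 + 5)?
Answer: -121869197/1158285 ≈ -105.22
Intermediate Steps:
S = 1/19 ≈ 0.052632
I = -4
-1342/4174 + 3064/(-29 + S*I) = -1342/4174 + 3064/(-29 + (1/19)*(-4)) = -1342*1/4174 + 3064/(-29 - 4/19) = -671/2087 + 3064/(-555/19) = -671/2087 + 3064*(-19/555) = -671/2087 - 58216/555 = -121869197/1158285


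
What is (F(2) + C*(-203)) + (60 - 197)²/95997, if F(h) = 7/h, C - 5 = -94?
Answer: 3469465115/191994 ≈ 18071.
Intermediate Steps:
C = -89 (C = 5 - 94 = -89)
(F(2) + C*(-203)) + (60 - 197)²/95997 = (7/2 - 89*(-203)) + (60 - 197)²/95997 = (7*(½) + 18067) + (-137)²*(1/95997) = (7/2 + 18067) + 18769*(1/95997) = 36141/2 + 18769/95997 = 3469465115/191994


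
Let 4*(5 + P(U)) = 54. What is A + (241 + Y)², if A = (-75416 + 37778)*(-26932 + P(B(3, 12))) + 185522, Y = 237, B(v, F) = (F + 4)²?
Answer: 1013760699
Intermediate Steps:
B(v, F) = (4 + F)²
P(U) = 17/2 (P(U) = -5 + (¼)*54 = -5 + 27/2 = 17/2)
A = 1013532215 (A = (-75416 + 37778)*(-26932 + 17/2) + 185522 = -37638*(-53847/2) + 185522 = 1013346693 + 185522 = 1013532215)
A + (241 + Y)² = 1013532215 + (241 + 237)² = 1013532215 + 478² = 1013532215 + 228484 = 1013760699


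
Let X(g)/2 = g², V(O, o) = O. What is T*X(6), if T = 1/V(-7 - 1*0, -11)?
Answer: -72/7 ≈ -10.286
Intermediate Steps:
T = -⅐ (T = 1/(-7 - 1*0) = 1/(-7 + 0) = 1/(-7) = -⅐ ≈ -0.14286)
X(g) = 2*g²
T*X(6) = -2*6²/7 = -2*36/7 = -⅐*72 = -72/7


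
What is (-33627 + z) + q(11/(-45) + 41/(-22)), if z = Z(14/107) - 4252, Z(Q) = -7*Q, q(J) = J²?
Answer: -3972027249217/104870700 ≈ -37876.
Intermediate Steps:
z = -455062/107 (z = -98/107 - 4252 = -455062/107 ≈ -4252.9)
(-33627 + z) + q(11/(-45) + 41/(-22)) = (-33627 - 455062/107) + (11/(-45) + 41/(-22))² = -4053151/107 + (11*(-1/45) + 41*(-1/22))² = -4053151/107 + (-11/45 - 41/22)² = -4053151/107 + (-2087/990)² = -4053151/107 + 4355569/980100 = -3972027249217/104870700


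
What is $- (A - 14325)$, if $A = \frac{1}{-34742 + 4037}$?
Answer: $\frac{439849126}{30705} \approx 14325.0$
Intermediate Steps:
$A = - \frac{1}{30705}$ ($A = \frac{1}{-30705} = - \frac{1}{30705} \approx -3.2568 \cdot 10^{-5}$)
$- (A - 14325) = - (- \frac{1}{30705} - 14325) = \left(-1\right) \left(- \frac{439849126}{30705}\right) = \frac{439849126}{30705}$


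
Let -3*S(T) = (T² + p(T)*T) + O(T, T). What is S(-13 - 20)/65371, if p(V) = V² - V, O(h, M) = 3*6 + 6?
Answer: 11971/65371 ≈ 0.18312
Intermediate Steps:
O(h, M) = 24 (O(h, M) = 18 + 6 = 24)
S(T) = -8 - T²/3 - T²*(-1 + T)/3 (S(T) = -((T² + (T*(-1 + T))*T) + 24)/3 = -((T² + T²*(-1 + T)) + 24)/3 = -(24 + T² + T²*(-1 + T))/3 = -8 - T²/3 - T²*(-1 + T)/3)
S(-13 - 20)/65371 = (-8 - (-13 - 20)³/3)/65371 = (-8 - ⅓*(-33)³)*(1/65371) = (-8 - ⅓*(-35937))*(1/65371) = (-8 + 11979)*(1/65371) = 11971*(1/65371) = 11971/65371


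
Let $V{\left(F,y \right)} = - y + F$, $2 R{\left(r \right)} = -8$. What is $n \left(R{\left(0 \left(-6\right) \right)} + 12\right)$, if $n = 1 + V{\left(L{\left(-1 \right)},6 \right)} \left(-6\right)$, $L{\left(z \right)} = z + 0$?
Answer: $344$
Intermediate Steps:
$L{\left(z \right)} = z$
$R{\left(r \right)} = -4$ ($R{\left(r \right)} = \frac{1}{2} \left(-8\right) = -4$)
$V{\left(F,y \right)} = F - y$
$n = 43$ ($n = 1 + \left(-1 - 6\right) \left(-6\right) = 1 - -42 = 1 + 42 = 43$)
$n \left(R{\left(0 \left(-6\right) \right)} + 12\right) = 43 \left(-4 + 12\right) = 43 \cdot 8 = 344$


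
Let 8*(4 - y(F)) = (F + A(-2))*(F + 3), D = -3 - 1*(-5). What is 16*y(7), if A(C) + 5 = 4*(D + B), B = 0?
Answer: -136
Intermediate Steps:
D = 2 (D = -3 + 5 = 2)
A(C) = 3 (A(C) = -5 + 4*(2 + 0) = -5 + 4*2 = -5 + 8 = 3)
y(F) = 4 - (3 + F)²/8 (y(F) = 4 - (F + 3)*(F + 3)/8 = 4 - (3 + F)*(3 + F)/8 = 4 - (3 + F)²/8)
16*y(7) = 16*(23/8 - ¾*7 - ⅛*7²) = 16*(23/8 - 21/4 - ⅛*49) = 16*(23/8 - 21/4 - 49/8) = 16*(-17/2) = -136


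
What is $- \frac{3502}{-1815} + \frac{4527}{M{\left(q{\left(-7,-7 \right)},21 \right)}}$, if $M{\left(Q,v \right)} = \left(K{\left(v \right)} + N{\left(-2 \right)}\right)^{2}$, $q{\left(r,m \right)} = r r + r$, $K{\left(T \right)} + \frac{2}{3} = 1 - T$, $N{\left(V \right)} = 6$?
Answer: $\frac{667177}{29040} \approx 22.974$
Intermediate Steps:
$K{\left(T \right)} = \frac{1}{3} - T$ ($K{\left(T \right)} = - \frac{2}{3} - \left(-1 + T\right) = \frac{1}{3} - T$)
$q{\left(r,m \right)} = r + r^{2}$ ($q{\left(r,m \right)} = r^{2} + r = r + r^{2}$)
$M{\left(Q,v \right)} = \left(\frac{19}{3} - v\right)^{2}$ ($M{\left(Q,v \right)} = \left(\left(\frac{1}{3} - v\right) + 6\right)^{2} = \left(\frac{19}{3} - v\right)^{2}$)
$- \frac{3502}{-1815} + \frac{4527}{M{\left(q{\left(-7,-7 \right)},21 \right)}} = - \frac{3502}{-1815} + \frac{4527}{\frac{1}{9} \left(-19 + 3 \cdot 21\right)^{2}} = \left(-3502\right) \left(- \frac{1}{1815}\right) + \frac{4527}{\frac{1}{9} \left(-19 + 63\right)^{2}} = \frac{3502}{1815} + \frac{4527}{\frac{1}{9} \cdot 44^{2}} = \frac{3502}{1815} + \frac{4527}{\frac{1}{9} \cdot 1936} = \frac{3502}{1815} + \frac{4527}{\frac{1936}{9}} = \frac{3502}{1815} + 4527 \cdot \frac{9}{1936} = \frac{3502}{1815} + \frac{40743}{1936} = \frac{667177}{29040}$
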